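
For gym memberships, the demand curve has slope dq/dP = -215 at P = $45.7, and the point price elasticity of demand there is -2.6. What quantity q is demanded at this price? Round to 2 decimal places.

3779.04

Ed = (dq/dP)·(P/q) ⇒ q = (dq/dP)·P/Ed = (-215)·45.7/(-2.6) = 3779.0384…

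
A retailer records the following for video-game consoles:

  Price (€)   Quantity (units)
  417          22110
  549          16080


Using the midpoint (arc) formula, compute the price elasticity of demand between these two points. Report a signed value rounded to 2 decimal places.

-1.16

%ΔQ = (16080 − 22110) / [(22110 + 16080)/2] = -6030/19095 = -0.315789…
%ΔP = (549 − 417) / [(417 + 549)/2] = 132/483 = 0.273291…
Arc Ed = %ΔQ / %ΔP = (-6030/19095) / (132/483) = -1.1555…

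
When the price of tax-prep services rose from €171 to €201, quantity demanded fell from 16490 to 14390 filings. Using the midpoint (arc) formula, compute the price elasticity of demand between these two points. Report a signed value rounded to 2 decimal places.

-0.84

%ΔQ = (14390 − 16490) / [(16490 + 14390)/2] = -2100/15440 = -0.136010…
%ΔP = (201 − 171) / [(171 + 201)/2] = 30/186 = 0.161290…
Arc Ed = %ΔQ / %ΔP = (-2100/15440) / (30/186) = -0.8432…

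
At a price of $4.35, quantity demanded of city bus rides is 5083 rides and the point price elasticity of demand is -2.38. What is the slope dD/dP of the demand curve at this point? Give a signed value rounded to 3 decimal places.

-2781.044

Ed = (dD/dP)·(P/D) ⇒ dD/dP = Ed·D/P = (-2.38)·5083/4.35 = -2781.04367…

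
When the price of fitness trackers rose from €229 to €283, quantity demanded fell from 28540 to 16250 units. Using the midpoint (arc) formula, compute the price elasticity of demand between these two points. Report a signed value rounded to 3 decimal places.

%ΔQ = (16250 − 28540) / [(28540 + 16250)/2] = -12290/22395 = -0.548783…
%ΔP = (283 − 229) / [(229 + 283)/2] = 54/256 = 0.210937…
Arc Ed = %ΔQ / %ΔP = (-12290/22395) / (54/256) = -2.60163…

-2.602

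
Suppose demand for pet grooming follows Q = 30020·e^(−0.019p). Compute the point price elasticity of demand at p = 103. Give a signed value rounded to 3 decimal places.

dQ/dp = −0.019·Q = -80.5842. At p = 103, Q = 4241.27.
Ed = (dQ/dp)·(p/Q) = (-80.5842) × (103/4241.27) = -1.957

-1.957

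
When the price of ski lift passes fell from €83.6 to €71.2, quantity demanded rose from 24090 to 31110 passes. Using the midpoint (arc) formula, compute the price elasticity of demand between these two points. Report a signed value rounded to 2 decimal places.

%ΔQ = (31110 − 24090) / [(24090 + 31110)/2] = 7020/27600 = 0.254347…
%ΔP = (71.2 − 83.6) / [(83.6 + 71.2)/2] = -12.4/77.4 = -0.160206…
Arc Ed = %ΔQ / %ΔP = (7020/27600) / (-12.4/77.4) = -1.5876…

-1.59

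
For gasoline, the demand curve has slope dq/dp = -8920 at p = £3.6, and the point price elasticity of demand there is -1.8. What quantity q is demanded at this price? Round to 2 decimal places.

Ed = (dq/dp)·(p/q) ⇒ q = (dq/dp)·p/Ed = (-8920)·3.6/(-1.8) = 17840

17840.00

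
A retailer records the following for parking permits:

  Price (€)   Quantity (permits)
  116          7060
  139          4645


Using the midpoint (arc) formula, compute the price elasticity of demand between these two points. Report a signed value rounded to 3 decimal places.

%ΔQ = (4645 − 7060) / [(7060 + 4645)/2] = -2415/5852.5 = -0.412644…
%ΔP = (139 − 116) / [(116 + 139)/2] = 23/127.5 = 0.180392…
Arc Ed = %ΔQ / %ΔP = (-2415/5852.5) / (23/127.5) = -2.28748…

-2.287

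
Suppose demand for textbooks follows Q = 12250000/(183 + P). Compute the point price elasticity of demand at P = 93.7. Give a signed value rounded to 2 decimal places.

-0.34

dQ/dP = −12250000/(183 + P)² = -159.999. At P = 93.7, Q = 44271.8.
Ed = (dQ/dP)·(P/Q) = (-159.999) × (93.7/44271.8) = -0.3386…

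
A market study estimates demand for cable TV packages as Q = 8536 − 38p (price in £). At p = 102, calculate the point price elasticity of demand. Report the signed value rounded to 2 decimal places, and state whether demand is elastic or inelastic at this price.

-0.83; inelastic

dQ/dp = −38. At p = 102, Q = 8536 − 38(102) = 4660.
Ed = (dQ/dp)·(p/Q) = −38 × (102/4660) = -0.8317…
|Ed| = 0.83 < 1, so demand is inelastic.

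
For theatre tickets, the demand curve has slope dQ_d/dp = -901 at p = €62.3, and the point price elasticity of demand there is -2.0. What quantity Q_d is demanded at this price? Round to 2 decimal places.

Ed = (dQ_d/dp)·(p/Q_d) ⇒ Q_d = (dQ_d/dp)·p/Ed = (-901)·62.3/(-2.0) = 28066.15

28066.15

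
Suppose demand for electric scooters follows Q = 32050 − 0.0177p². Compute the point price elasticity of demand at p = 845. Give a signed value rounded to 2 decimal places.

dQ/dp = −2·0.0177·p = -29.913. At p = 845, Q = 19411.7575.
Ed = (dQ/dp)·(p/Q) = (-29.913) × (845/19411.7575) = -1.3021…

-1.30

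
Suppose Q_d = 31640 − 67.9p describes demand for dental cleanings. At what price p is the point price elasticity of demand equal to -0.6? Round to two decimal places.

174.74

Ed = −67.9p/(31640 − 67.9p). Set this equal to -0.6:
67.9p = 0.6·(31640 − 67.9p) ⇒ 67.9p(1 + 0.6) = 0.6·31640
p = 0.6·31640 / (67.9·1.6) = 174.7422…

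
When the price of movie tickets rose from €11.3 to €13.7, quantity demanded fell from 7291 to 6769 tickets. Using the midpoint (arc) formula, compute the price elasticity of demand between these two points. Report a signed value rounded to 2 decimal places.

-0.39

%ΔQ = (6769 − 7291) / [(7291 + 6769)/2] = -522/7030 = -0.074253…
%ΔP = (13.7 − 11.3) / [(11.3 + 13.7)/2] = 2.4/12.5 = 0.192
Arc Ed = %ΔQ / %ΔP = (-522/7030) / (2.4/12.5) = -0.3867…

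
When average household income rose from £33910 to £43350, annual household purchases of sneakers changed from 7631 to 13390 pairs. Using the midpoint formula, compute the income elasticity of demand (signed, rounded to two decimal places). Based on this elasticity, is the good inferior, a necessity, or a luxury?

2.24; luxury

%ΔQ = (13390 − 7631)/[( 7631 + 13390)/2] = 5759/10510.5 = 0.547928…
%ΔIncome = (43350 − 33910)/[( 33910 + 43350)/2] = 9440/38630 = 0.244369…
E_income = (5759/10510.5) / (9440/38630) = 2.2422…
E_income > 1 ⇒ normal good, luxury.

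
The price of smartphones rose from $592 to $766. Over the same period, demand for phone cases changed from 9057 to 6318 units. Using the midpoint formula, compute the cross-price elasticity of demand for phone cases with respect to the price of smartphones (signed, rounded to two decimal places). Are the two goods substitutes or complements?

%ΔQ_{phone cases} = (6318 − 9057)/avg = -2739/7687.5 = -0.356292…
%ΔP_{smartphones} = (766 − 592)/avg = 174/679 = 0.256259…
E_cross = (-2739/7687.5) / (174/679) = -1.3903…
E_cross < 0 ⇒ the goods are complements.

-1.39; complements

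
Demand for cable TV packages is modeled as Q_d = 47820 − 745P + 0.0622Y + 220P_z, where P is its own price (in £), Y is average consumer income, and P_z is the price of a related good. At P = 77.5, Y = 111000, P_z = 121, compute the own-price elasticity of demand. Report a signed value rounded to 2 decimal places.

-2.45

At the given values, Q_d = 47820 − 745(77.5) + 0.0622(111000) + 220(121) = 23606.7.
∂Q_d/∂P = −745.
E = (-745) × (77.5/23606.7) = -2.4458…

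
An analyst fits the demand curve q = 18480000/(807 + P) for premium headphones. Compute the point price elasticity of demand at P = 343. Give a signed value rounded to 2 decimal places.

-0.30

dq/dP = −18480000/(807 + P)² = -13.9735. At P = 343, q = 16069.6.
Ed = (dq/dP)·(P/q) = (-13.9735) × (343/16069.6) = -0.2982…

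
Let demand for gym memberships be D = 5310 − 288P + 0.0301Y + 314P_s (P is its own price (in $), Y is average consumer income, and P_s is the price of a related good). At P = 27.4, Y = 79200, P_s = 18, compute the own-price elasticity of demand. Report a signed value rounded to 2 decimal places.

-1.45

At the given values, D = 5310 − 288(27.4) + 0.0301(79200) + 314(18) = 5454.72.
∂D/∂P = −288.
E = (-288) × (27.4/5454.72) = -1.4466…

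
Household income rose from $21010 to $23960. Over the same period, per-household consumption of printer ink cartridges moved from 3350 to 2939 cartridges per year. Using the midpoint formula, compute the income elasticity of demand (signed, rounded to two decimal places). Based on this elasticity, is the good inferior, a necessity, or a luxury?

%ΔQ = (2939 − 3350)/[( 3350 + 2939)/2] = -411/3144.5 = -0.130704…
%ΔIncome = (23960 − 21010)/[( 21010 + 23960)/2] = 2950/22485 = 0.131198…
E_income = (-411/3144.5) / (2950/22485) = -0.9962…
E_income < 0 ⇒ inferior good.

-1.00; inferior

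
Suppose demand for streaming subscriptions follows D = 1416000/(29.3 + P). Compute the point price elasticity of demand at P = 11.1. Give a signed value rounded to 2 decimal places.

-0.27

dD/dP = −1416000/(29.3 + P)² = -867.562. At P = 11.1, D = 35049.5.
Ed = (dD/dP)·(P/D) = (-867.562) × (11.1/35049.5) = -0.2747…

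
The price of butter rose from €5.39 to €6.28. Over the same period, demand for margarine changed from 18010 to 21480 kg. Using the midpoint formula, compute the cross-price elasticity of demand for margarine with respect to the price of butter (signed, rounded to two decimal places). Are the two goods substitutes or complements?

%ΔQ_{margarine} = (21480 − 18010)/avg = 3470/19745 = 0.175740…
%ΔP_{butter} = (6.28 − 5.39)/avg = 0.89/5.835 = 0.152527…
E_cross = (3470/19745) / (0.89/5.835) = 1.1521…
E_cross > 0 ⇒ the goods are substitutes.

1.15; substitutes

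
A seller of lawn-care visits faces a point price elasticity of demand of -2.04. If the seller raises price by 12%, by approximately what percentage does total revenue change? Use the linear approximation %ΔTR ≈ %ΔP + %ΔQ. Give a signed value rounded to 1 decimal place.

-12.5%

%ΔQ ≈ Ed × %ΔP = (-2.04) × (+12%) = -24.4800%
%ΔTR ≈ %ΔP + %ΔQ = (+12%) + (-24.4800%) = -12.4800%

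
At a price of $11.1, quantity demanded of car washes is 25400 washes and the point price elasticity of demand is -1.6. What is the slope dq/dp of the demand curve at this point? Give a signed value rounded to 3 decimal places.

Ed = (dq/dp)·(p/q) ⇒ dq/dp = Ed·q/p = (-1.6)·25400/11.1 = -3661.26126…

-3661.261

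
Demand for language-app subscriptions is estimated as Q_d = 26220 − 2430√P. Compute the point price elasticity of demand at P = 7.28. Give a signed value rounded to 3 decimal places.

-0.167

dQ_d/dP = −2430/(2√P) = -450.309. At P = 7.28, Q_d = 19663.5.
Ed = (dQ_d/dP)·(P/Q_d) = (-450.309) × (7.28/19663.5) = -0.16671…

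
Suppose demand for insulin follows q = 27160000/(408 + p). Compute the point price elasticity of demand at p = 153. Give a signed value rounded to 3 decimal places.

-0.273

dq/dp = −27160000/(408 + p)² = -86.2987. At p = 153, q = 48413.5.
Ed = (dq/dp)·(p/q) = (-86.2987) × (153/48413.5) = -0.27272…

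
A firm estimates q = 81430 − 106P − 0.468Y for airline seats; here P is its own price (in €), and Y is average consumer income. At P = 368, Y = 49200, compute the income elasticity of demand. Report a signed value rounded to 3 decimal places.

At the given values, q = 81430 − 106(368) − 0.468(49200) = 19396.4.
∂q/∂Y = -0.468.
E = (-0.468) × (49200/19396.4) = -1.18710…

-1.187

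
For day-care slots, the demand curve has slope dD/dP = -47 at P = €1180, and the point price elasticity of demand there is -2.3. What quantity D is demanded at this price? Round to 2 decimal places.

Ed = (dD/dP)·(P/D) ⇒ D = (dD/dP)·P/Ed = (-47)·1180/(-2.3) = 24113.0434…

24113.04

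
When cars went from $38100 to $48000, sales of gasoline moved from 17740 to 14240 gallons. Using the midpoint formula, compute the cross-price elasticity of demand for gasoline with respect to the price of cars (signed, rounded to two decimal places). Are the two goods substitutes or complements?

-0.95; complements

%ΔQ_{gasoline} = (14240 − 17740)/avg = -3500/15990 = -0.218886…
%ΔP_{cars} = (48000 − 38100)/avg = 9900/43050 = 0.229965…
E_cross = (-3500/15990) / (9900/43050) = -0.9518…
E_cross < 0 ⇒ the goods are complements.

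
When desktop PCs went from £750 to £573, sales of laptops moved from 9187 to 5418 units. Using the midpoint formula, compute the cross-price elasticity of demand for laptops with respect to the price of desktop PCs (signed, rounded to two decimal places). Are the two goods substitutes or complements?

%ΔQ_{laptops} = (5418 − 9187)/avg = -3769/7302.5 = -0.516124…
%ΔP_{desktop PCs} = (573 − 750)/avg = -177/661.5 = -0.267573…
E_cross = (-3769/7302.5) / (-177/661.5) = 1.9289…
E_cross > 0 ⇒ the goods are substitutes.

1.93; substitutes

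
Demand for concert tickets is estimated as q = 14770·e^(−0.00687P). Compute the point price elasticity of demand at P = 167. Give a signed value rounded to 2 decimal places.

-1.15

dq/dP = −0.00687·q = -32.2163. At P = 167, q = 4689.42.
Ed = (dq/dP)·(P/q) = (-32.2163) × (167/4689.42) = -1.1472…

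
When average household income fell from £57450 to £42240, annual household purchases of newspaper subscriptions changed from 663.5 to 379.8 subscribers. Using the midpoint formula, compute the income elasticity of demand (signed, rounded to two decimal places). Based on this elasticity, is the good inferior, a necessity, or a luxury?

%ΔQ = (379.8 − 663.5)/[( 663.5 + 379.8)/2] = -283.7/521.65 = -0.543851…
%ΔIncome = (42240 − 57450)/[( 57450 + 42240)/2] = -15210/49845 = -0.305145…
E_income = (-283.7/521.65) / (-15210/49845) = 1.7822…
E_income > 1 ⇒ normal good, luxury.

1.78; luxury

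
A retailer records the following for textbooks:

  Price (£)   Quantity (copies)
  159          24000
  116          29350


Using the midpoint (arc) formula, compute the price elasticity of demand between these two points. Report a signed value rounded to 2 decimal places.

%ΔQ = (29350 − 24000) / [(24000 + 29350)/2] = 5350/26675 = 0.200562…
%ΔP = (116 − 159) / [(159 + 116)/2] = -43/137.5 = -0.312727…
Arc Ed = %ΔQ / %ΔP = (5350/26675) / (-43/137.5) = -0.6413…

-0.64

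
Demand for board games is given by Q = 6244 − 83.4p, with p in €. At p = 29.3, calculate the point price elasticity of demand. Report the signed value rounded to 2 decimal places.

dQ/dp = −83.4. At p = 29.3, Q = 6244 − 83.4(29.3) = 3800.38.
Ed = (dQ/dp)·(p/Q) = −83.4 × (29.3/3800.38) = -0.6429…

-0.64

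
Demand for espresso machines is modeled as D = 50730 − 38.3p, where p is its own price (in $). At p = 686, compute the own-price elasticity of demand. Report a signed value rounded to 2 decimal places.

-1.07

At the given values, D = 50730 − 38.3(686) = 24456.2.
∂D/∂p = −38.3.
E = (-38.3) × (686/24456.2) = -1.0743…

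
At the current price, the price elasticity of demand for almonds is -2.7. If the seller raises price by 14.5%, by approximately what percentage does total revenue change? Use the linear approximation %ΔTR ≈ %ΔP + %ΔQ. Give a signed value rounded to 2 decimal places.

-24.65%

%ΔQ ≈ Ed × %ΔP = (-2.7) × (+14.5%) = -39.1500%
%ΔTR ≈ %ΔP + %ΔQ = (+14.5%) + (-39.1500%) = -24.6500%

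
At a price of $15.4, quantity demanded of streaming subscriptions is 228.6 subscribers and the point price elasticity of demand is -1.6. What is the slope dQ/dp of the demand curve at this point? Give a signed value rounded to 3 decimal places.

Ed = (dQ/dp)·(p/Q) ⇒ dQ/dp = Ed·Q/p = (-1.6)·228.6/15.4 = -23.75064…

-23.751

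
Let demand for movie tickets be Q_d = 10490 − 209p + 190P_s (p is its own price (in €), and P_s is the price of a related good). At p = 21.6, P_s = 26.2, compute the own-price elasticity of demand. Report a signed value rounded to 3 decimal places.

-0.412

At the given values, Q_d = 10490 − 209(21.6) + 190(26.2) = 10953.6.
∂Q_d/∂p = −209.
E = (-209) × (21.6/10953.6) = -0.41213…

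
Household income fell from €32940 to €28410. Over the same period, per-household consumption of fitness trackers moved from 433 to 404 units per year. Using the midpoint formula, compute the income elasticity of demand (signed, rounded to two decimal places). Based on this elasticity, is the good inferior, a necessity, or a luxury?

%ΔQ = (404 − 433)/[( 433 + 404)/2] = -29/418.5 = -0.069295…
%ΔIncome = (28410 − 32940)/[( 32940 + 28410)/2] = -4530/30675 = -0.147677…
E_income = (-29/418.5) / (-4530/30675) = 0.4692…
0 < E_income < 1 ⇒ normal good, necessity.

0.47; necessity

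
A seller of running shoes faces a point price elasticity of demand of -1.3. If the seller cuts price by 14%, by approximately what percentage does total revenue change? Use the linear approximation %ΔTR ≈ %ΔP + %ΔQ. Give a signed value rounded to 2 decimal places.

%ΔQ ≈ Ed × %ΔP = (-1.3) × (-14%) = +18.2000%
%ΔTR ≈ %ΔP + %ΔQ = (-14%) + (+18.2000%) = +4.2000%

+4.20%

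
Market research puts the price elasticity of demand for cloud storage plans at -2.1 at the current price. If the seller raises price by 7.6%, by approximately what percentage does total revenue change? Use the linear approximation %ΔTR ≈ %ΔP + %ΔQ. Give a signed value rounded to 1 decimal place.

%ΔQ ≈ Ed × %ΔP = (-2.1) × (+7.6%) = -15.9600%
%ΔTR ≈ %ΔP + %ΔQ = (+7.6%) + (-15.9600%) = -8.3600%

-8.4%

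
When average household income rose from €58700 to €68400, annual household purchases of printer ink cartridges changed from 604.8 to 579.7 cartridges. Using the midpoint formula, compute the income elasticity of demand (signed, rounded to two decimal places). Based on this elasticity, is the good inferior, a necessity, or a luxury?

-0.28; inferior

%ΔQ = (579.7 − 604.8)/[( 604.8 + 579.7)/2] = -25.1/592.25 = -0.042380…
%ΔIncome = (68400 − 58700)/[( 58700 + 68400)/2] = 9700/63550 = 0.152635…
E_income = (-25.1/592.25) / (9700/63550) = -0.2776…
E_income < 0 ⇒ inferior good.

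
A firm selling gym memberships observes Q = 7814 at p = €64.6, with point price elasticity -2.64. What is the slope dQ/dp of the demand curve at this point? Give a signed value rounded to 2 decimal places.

Ed = (dQ/dp)·(p/Q) ⇒ dQ/dp = Ed·Q/p = (-2.64)·7814/64.6 = -319.3337…

-319.33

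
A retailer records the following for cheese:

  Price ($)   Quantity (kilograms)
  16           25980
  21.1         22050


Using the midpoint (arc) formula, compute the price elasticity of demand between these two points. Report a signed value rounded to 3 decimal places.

-0.595

%ΔQ = (22050 − 25980) / [(25980 + 22050)/2] = -3930/24015 = -0.163647…
%ΔP = (21.1 − 16) / [(16 + 21.1)/2] = 5.1/18.55 = 0.274932…
Arc Ed = %ΔQ / %ΔP = (-3930/24015) / (5.1/18.55) = -0.59522…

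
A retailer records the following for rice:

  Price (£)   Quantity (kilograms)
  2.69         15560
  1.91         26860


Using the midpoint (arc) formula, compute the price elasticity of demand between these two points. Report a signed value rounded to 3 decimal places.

-1.571

%ΔQ = (26860 − 15560) / [(15560 + 26860)/2] = 11300/21210 = 0.532767…
%ΔP = (1.91 − 2.69) / [(2.69 + 1.91)/2] = -0.78/2.3 = -0.339130…
Arc Ed = %ΔQ / %ΔP = (11300/21210) / (-0.78/2.3) = -1.57098…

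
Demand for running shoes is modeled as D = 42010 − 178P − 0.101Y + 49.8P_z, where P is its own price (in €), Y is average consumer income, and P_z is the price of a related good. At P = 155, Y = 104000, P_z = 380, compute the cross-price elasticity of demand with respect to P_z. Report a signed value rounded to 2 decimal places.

0.83

At the given values, D = 42010 − 178(155) − 0.101(104000) + 49.8(380) = 22840.
∂D/∂P_z = 49.8.
E = (49.8) × (380/22840) = 0.8285…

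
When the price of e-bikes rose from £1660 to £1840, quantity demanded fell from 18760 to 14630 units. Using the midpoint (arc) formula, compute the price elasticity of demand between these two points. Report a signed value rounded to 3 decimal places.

-2.405

%ΔQ = (14630 − 18760) / [(18760 + 14630)/2] = -4130/16695 = -0.247379…
%ΔP = (1840 − 1660) / [(1660 + 1840)/2] = 180/1750 = 0.102857…
Arc Ed = %ΔQ / %ΔP = (-4130/16695) / (180/1750) = -2.40507…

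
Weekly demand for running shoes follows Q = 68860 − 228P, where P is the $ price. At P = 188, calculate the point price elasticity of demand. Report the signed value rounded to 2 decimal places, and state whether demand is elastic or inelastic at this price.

-1.65; elastic

dQ/dP = −228. At P = 188, Q = 68860 − 228(188) = 25996.
Ed = (dQ/dP)·(P/Q) = −228 × (188/25996) = -1.6488…
|Ed| = 1.65 > 1, so demand is elastic.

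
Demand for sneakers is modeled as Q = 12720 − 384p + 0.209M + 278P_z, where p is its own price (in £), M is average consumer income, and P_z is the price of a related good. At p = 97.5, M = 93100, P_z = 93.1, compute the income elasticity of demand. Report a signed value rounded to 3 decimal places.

At the given values, Q = 12720 − 384(97.5) + 0.209(93100) + 278(93.1) = 20619.7.
∂Q/∂M = 0.209.
E = (0.209) × (93100/20619.7) = 0.94365…

0.944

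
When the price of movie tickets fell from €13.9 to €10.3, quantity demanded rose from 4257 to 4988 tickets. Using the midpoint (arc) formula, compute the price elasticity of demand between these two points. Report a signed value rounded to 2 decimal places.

-0.53

%ΔQ = (4988 − 4257) / [(4257 + 4988)/2] = 731/4622.5 = 0.158139…
%ΔP = (10.3 − 13.9) / [(13.9 + 10.3)/2] = -3.6/12.1 = -0.297520…
Arc Ed = %ΔQ / %ΔP = (731/4622.5) / (-3.6/12.1) = -0.5315…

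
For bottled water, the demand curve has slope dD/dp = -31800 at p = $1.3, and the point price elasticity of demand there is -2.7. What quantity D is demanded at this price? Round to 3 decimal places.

15311.111

Ed = (dD/dp)·(p/D) ⇒ D = (dD/dp)·p/Ed = (-31800)·1.3/(-2.7) = 15311.11111…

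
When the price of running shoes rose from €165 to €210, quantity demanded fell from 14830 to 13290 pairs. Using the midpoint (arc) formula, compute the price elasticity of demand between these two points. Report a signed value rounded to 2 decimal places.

-0.46

%ΔQ = (13290 − 14830) / [(14830 + 13290)/2] = -1540/14060 = -0.109530…
%ΔP = (210 − 165) / [(165 + 210)/2] = 45/187.5 = 0.24
Arc Ed = %ΔQ / %ΔP = (-1540/14060) / (45/187.5) = -0.4563…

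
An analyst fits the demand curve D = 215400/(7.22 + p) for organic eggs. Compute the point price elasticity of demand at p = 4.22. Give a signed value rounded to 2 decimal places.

-0.37

dD/dp = −215400/(7.22 + p)² = -1645.86. At p = 4.22, D = 18828.7.
Ed = (dD/dp)·(p/D) = (-1645.86) × (4.22/18828.7) = -0.3688…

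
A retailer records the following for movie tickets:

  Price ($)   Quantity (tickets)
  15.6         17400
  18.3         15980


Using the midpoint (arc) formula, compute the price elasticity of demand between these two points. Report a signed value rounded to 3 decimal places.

%ΔQ = (15980 − 17400) / [(17400 + 15980)/2] = -1420/16690 = -0.085080…
%ΔP = (18.3 − 15.6) / [(15.6 + 18.3)/2] = 2.7/16.95 = 0.159292…
Arc Ed = %ΔQ / %ΔP = (-1420/16690) / (2.7/16.95) = -0.53411…

-0.534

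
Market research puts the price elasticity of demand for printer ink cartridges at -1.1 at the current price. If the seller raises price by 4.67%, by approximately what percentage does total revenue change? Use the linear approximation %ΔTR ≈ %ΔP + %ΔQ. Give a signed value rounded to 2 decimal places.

-0.47%

%ΔQ ≈ Ed × %ΔP = (-1.1) × (+4.67%) = -5.1370%
%ΔTR ≈ %ΔP + %ΔQ = (+4.67%) + (-5.1370%) = -0.4670%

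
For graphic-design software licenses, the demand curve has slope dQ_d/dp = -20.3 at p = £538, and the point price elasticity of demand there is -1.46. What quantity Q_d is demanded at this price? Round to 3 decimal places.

7480.411

Ed = (dQ_d/dp)·(p/Q_d) ⇒ Q_d = (dQ_d/dp)·p/Ed = (-20.3)·538/(-1.46) = 7480.41095…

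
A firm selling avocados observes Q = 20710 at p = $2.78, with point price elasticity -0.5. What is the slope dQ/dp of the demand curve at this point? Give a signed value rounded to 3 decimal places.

Ed = (dQ/dp)·(p/Q) ⇒ dQ/dp = Ed·Q/p = (-0.5)·20710/2.78 = -3724.82014…

-3724.820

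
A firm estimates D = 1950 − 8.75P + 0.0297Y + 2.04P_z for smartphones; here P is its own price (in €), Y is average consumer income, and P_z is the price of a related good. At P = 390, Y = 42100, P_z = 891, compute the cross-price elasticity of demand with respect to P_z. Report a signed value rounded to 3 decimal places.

At the given values, D = 1950 − 8.75(390) + 0.0297(42100) + 2.04(891) = 1605.51.
∂D/∂P_z = 2.04.
E = (2.04) × (891/1605.51) = 1.13212…

1.132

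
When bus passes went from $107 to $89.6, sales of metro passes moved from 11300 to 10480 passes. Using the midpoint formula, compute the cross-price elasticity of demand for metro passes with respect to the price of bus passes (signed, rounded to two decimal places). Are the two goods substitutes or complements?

0.43; substitutes

%ΔQ_{metro passes} = (10480 − 11300)/avg = -820/10890 = -0.075298…
%ΔP_{bus passes} = (89.6 − 107)/avg = -17.4/98.3 = -0.177009…
E_cross = (-820/10890) / (-17.4/98.3) = 0.4253…
E_cross > 0 ⇒ the goods are substitutes.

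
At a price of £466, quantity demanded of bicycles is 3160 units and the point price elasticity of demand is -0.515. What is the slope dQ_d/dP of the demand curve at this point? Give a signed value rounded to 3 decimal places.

-3.492

Ed = (dQ_d/dP)·(P/Q_d) ⇒ dQ_d/dP = Ed·Q_d/P = (-0.515)·3160/466 = -3.49227…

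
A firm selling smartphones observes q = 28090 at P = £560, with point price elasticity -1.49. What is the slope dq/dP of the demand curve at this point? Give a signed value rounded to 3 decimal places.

Ed = (dq/dP)·(P/q) ⇒ dq/dP = Ed·q/P = (-1.49)·28090/560 = -74.73946…

-74.739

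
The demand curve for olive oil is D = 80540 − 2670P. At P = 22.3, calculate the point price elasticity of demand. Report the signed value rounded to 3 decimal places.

dD/dP = −2670. At P = 22.3, D = 80540 − 2670(22.3) = 20999.
Ed = (dD/dP)·(P/D) = −2670 × (22.3/20999) = -2.83542…

-2.835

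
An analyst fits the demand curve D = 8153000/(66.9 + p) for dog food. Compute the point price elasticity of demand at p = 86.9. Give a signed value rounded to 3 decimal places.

dD/dp = −8153000/(66.9 + p)² = -344.671. At p = 86.9, D = 53010.4.
Ed = (dD/dp)·(p/D) = (-344.671) × (86.9/53010.4) = -0.56501…

-0.565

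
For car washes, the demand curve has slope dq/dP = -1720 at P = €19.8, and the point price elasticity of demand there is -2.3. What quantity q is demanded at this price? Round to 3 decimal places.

14806.957

Ed = (dq/dP)·(P/q) ⇒ q = (dq/dP)·P/Ed = (-1720)·19.8/(-2.3) = 14806.95652…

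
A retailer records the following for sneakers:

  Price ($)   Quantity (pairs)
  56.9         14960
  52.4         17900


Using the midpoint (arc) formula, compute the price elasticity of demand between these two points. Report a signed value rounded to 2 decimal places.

%ΔQ = (17900 − 14960) / [(14960 + 17900)/2] = 2940/16430 = 0.178940…
%ΔP = (52.4 − 56.9) / [(56.9 + 52.4)/2] = -4.5/54.65 = -0.082342…
Arc Ed = %ΔQ / %ΔP = (2940/16430) / (-4.5/54.65) = -2.1731…

-2.17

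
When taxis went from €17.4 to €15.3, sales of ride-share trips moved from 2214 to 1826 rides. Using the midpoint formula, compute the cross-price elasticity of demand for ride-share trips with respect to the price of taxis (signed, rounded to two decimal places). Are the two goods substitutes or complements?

%ΔQ_{ride-share trips} = (1826 − 2214)/avg = -388/2020 = -0.192079…
%ΔP_{taxis} = (15.3 − 17.4)/avg = -2.1/16.35 = -0.128440…
E_cross = (-388/2020) / (-2.1/16.35) = 1.4954…
E_cross > 0 ⇒ the goods are substitutes.

1.50; substitutes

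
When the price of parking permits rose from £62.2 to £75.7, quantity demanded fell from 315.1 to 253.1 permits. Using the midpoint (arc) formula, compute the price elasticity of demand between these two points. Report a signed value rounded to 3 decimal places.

-1.115

%ΔQ = (253.1 − 315.1) / [(315.1 + 253.1)/2] = -62/284.1 = -0.218233…
%ΔP = (75.7 − 62.2) / [(62.2 + 75.7)/2] = 13.5/68.95 = 0.195794…
Arc Ed = %ΔQ / %ΔP = (-62/284.1) / (13.5/68.95) = -1.11460…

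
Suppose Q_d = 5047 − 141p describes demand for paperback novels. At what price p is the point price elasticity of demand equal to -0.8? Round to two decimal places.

Ed = −141p/(5047 − 141p). Set this equal to -0.8:
141p = 0.8·(5047 − 141p) ⇒ 141p(1 + 0.8) = 0.8·5047
p = 0.8·5047 / (141·1.8) = 15.9085…

15.91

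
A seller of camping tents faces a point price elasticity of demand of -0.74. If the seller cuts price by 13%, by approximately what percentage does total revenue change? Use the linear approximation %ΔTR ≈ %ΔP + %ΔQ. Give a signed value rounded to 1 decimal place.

-3.4%

%ΔQ ≈ Ed × %ΔP = (-0.74) × (-13%) = +9.6200%
%ΔTR ≈ %ΔP + %ΔQ = (-13%) + (+9.6200%) = -3.3800%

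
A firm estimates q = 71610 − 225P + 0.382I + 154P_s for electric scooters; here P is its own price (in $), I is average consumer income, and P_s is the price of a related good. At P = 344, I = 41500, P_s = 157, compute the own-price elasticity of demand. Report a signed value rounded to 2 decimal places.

-2.26

At the given values, q = 71610 − 225(344) + 0.382(41500) + 154(157) = 34241.
∂q/∂P = −225.
E = (-225) × (344/34241) = -2.2604…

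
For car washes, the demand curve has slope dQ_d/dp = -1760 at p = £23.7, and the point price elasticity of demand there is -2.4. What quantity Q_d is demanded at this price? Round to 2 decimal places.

17380.00

Ed = (dQ_d/dp)·(p/Q_d) ⇒ Q_d = (dQ_d/dp)·p/Ed = (-1760)·23.7/(-2.4) = 17380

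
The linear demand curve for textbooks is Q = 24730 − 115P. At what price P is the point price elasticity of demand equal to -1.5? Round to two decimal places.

Ed = −115P/(24730 − 115P). Set this equal to -1.5:
115P = 1.5·(24730 − 115P) ⇒ 115P(1 + 1.5) = 1.5·24730
P = 1.5·24730 / (115·2.5) = 129.0260…

129.03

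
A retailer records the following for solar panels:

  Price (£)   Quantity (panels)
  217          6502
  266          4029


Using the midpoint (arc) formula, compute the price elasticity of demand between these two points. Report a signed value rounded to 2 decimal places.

%ΔQ = (4029 − 6502) / [(6502 + 4029)/2] = -2473/5265.5 = -0.469661…
%ΔP = (266 − 217) / [(217 + 266)/2] = 49/241.5 = 0.202898…
Arc Ed = %ΔQ / %ΔP = (-2473/5265.5) / (49/241.5) = -2.3147…

-2.31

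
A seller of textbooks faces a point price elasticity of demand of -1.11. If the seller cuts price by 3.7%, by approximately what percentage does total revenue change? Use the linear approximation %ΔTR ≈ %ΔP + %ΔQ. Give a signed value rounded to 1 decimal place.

%ΔQ ≈ Ed × %ΔP = (-1.11) × (-3.7%) = +4.1070%
%ΔTR ≈ %ΔP + %ΔQ = (-3.7%) + (+4.1070%) = +0.4070%

+0.4%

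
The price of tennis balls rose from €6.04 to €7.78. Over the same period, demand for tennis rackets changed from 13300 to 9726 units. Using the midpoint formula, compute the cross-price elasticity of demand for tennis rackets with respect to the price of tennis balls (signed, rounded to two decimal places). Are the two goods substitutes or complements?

%ΔQ_{tennis rackets} = (9726 − 13300)/avg = -3574/11513 = -0.310431…
%ΔP_{tennis balls} = (7.78 − 6.04)/avg = 1.74/6.91 = 0.251808…
E_cross = (-3574/11513) / (1.74/6.91) = -1.2328…
E_cross < 0 ⇒ the goods are complements.

-1.23; complements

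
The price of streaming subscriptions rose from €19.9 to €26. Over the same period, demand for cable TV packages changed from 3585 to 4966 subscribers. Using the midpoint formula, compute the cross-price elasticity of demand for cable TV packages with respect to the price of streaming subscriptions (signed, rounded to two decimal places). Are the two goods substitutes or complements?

%ΔQ_{cable TV packages} = (4966 − 3585)/avg = 1381/4275.5 = 0.323003…
%ΔP_{streaming subscriptions} = (26 − 19.9)/avg = 6.1/22.95 = 0.265795…
E_cross = (1381/4275.5) / (6.1/22.95) = 1.2152…
E_cross > 0 ⇒ the goods are substitutes.

1.22; substitutes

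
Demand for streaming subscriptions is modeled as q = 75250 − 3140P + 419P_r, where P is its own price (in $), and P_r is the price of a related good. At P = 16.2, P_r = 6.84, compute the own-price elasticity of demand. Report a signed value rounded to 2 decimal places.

At the given values, q = 75250 − 3140(16.2) + 419(6.84) = 27247.96.
∂q/∂P = −3140.
E = (-3140) × (16.2/27247.96) = -1.8668…

-1.87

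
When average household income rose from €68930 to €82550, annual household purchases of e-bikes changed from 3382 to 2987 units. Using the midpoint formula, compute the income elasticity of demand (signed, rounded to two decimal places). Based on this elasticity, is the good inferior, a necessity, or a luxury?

%ΔQ = (2987 − 3382)/[( 3382 + 2987)/2] = -395/3184.5 = -0.124038…
%ΔIncome = (82550 − 68930)/[( 68930 + 82550)/2] = 13620/75740 = 0.179825…
E_income = (-395/3184.5) / (13620/75740) = -0.6897…
E_income < 0 ⇒ inferior good.

-0.69; inferior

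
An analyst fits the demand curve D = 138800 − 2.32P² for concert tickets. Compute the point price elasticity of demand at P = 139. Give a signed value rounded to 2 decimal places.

dD/dP = −2·2.32·P = -644.96. At P = 139, D = 93975.28.
Ed = (dD/dP)·(P/D) = (-644.96) × (139/93975.28) = -0.9539…

-0.95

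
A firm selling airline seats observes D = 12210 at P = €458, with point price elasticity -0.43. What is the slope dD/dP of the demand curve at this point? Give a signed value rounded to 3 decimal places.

-11.464

Ed = (dD/dP)·(P/D) ⇒ dD/dP = Ed·D/P = (-0.43)·12210/458 = -11.46353…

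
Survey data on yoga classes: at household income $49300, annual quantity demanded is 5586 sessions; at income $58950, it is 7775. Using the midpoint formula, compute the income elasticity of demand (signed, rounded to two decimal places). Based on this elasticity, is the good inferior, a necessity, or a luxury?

1.84; luxury

%ΔQ = (7775 − 5586)/[( 5586 + 7775)/2] = 2189/6680.5 = 0.327670…
%ΔIncome = (58950 − 49300)/[( 49300 + 58950)/2] = 9650/54125 = 0.178290…
E_income = (2189/6680.5) / (9650/54125) = 1.8378…
E_income > 1 ⇒ normal good, luxury.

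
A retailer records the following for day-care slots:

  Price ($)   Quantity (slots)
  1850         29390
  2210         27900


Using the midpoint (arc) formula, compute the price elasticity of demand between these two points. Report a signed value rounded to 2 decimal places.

%ΔQ = (27900 − 29390) / [(29390 + 27900)/2] = -1490/28645 = -0.052016…
%ΔP = (2210 − 1850) / [(1850 + 2210)/2] = 360/2030 = 0.177339…
Arc Ed = %ΔQ / %ΔP = (-1490/28645) / (360/2030) = -0.2933…

-0.29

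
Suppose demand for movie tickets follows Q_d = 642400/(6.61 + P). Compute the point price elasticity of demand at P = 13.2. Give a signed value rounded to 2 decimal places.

-0.67

dQ_d/dP = −642400/(6.61 + P)² = -1636.95. At P = 13.2, Q_d = 32428.1.
Ed = (dQ_d/dP)·(P/Q_d) = (-1636.95) × (13.2/32428.1) = -0.6663…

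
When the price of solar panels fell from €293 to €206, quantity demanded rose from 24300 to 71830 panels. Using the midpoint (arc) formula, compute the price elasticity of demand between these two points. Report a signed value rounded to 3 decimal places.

-2.836

%ΔQ = (71830 − 24300) / [(24300 + 71830)/2] = 47530/48065 = 0.988869…
%ΔP = (206 − 293) / [(293 + 206)/2] = -87/249.5 = -0.348697…
Arc Ed = %ΔQ / %ΔP = (47530/48065) / (-87/249.5) = -2.83589…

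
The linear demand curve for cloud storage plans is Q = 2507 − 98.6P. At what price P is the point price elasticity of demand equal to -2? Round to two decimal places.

Ed = −98.6P/(2507 − 98.6P). Set this equal to -2:
98.6P = 2·(2507 − 98.6P) ⇒ 98.6P(1 + 2) = 2·2507
P = 2·2507 / (98.6·3) = 16.9506…

16.95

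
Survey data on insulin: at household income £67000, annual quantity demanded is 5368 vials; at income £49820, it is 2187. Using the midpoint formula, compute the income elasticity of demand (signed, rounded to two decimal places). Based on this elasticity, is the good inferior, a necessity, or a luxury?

2.86; luxury

%ΔQ = (2187 − 5368)/[( 5368 + 2187)/2] = -3181/3777.5 = -0.842091…
%ΔIncome = (49820 − 67000)/[( 67000 + 49820)/2] = -17180/58410 = -0.294127…
E_income = (-3181/3777.5) / (-17180/58410) = 2.8630…
E_income > 1 ⇒ normal good, luxury.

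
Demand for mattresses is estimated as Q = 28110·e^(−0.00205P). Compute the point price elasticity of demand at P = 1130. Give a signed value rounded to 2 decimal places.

dQ/dP = −0.00205·Q = -5.68292. At P = 1130, Q = 2772.16.
Ed = (dQ/dP)·(P/Q) = (-5.68292) × (1130/2772.16) = -2.3165

-2.32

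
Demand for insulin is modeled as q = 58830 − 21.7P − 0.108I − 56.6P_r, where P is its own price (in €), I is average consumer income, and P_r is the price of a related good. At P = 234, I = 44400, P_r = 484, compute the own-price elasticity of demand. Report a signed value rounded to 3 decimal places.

-0.235

At the given values, q = 58830 − 21.7(234) − 0.108(44400) − 56.6(484) = 21562.6.
∂q/∂P = −21.7.
E = (-21.7) × (234/21562.6) = -0.23549…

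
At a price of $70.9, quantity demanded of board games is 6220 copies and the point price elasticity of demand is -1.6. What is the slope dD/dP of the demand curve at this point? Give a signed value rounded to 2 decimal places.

Ed = (dD/dP)·(P/D) ⇒ dD/dP = Ed·D/P = (-1.6)·6220/70.9 = -140.3667…

-140.37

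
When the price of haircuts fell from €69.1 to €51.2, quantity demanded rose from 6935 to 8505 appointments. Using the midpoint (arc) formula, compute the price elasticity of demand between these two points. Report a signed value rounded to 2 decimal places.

%ΔQ = (8505 − 6935) / [(6935 + 8505)/2] = 1570/7720 = 0.203367…
%ΔP = (51.2 − 69.1) / [(69.1 + 51.2)/2] = -17.9/60.15 = -0.297589…
Arc Ed = %ΔQ / %ΔP = (1570/7720) / (-17.9/60.15) = -0.6833…

-0.68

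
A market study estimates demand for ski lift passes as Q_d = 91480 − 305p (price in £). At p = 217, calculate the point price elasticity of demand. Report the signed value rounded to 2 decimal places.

-2.62

dQ_d/dp = −305. At p = 217, Q_d = 91480 − 305(217) = 25295.
Ed = (dQ_d/dp)·(p/Q_d) = −305 × (217/25295) = -2.6165…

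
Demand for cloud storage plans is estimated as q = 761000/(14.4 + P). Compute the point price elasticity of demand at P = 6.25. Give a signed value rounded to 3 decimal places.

dq/dP = −761000/(14.4 + P)² = -1784.62. At P = 6.25, q = 36852.3.
Ed = (dq/dP)·(P/q) = (-1784.62) × (6.25/36852.3) = -0.30266…

-0.303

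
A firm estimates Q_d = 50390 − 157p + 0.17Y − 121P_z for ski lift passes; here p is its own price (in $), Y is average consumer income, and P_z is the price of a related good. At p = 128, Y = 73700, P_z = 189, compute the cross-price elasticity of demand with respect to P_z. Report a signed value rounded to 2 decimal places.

At the given values, Q_d = 50390 − 157(128) + 0.17(73700) − 121(189) = 19954.
∂Q_d/∂P_z = -121.
E = (-121) × (189/19954) = -1.1460…

-1.15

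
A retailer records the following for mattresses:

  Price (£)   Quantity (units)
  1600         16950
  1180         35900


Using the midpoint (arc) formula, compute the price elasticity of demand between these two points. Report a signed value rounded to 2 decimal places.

-2.37

%ΔQ = (35900 − 16950) / [(16950 + 35900)/2] = 18950/26425 = 0.717123…
%ΔP = (1180 − 1600) / [(1600 + 1180)/2] = -420/1390 = -0.302158…
Arc Ed = %ΔQ / %ΔP = (18950/26425) / (-420/1390) = -2.3733…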